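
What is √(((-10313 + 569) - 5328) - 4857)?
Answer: I*√19929 ≈ 141.17*I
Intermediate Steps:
√(((-10313 + 569) - 5328) - 4857) = √((-9744 - 5328) - 4857) = √(-15072 - 4857) = √(-19929) = I*√19929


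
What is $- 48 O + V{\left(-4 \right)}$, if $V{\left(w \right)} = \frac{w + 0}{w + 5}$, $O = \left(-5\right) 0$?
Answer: $-4$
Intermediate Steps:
$O = 0$
$V{\left(w \right)} = \frac{w}{5 + w}$
$- 48 O + V{\left(-4 \right)} = \left(-48\right) 0 - \frac{4}{5 - 4} = 0 - \frac{4}{1} = 0 - 4 = -4$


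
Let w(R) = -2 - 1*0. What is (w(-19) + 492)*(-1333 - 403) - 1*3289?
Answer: -853929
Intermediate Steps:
w(R) = -2 (w(R) = -2 + 0 = -2)
(w(-19) + 492)*(-1333 - 403) - 1*3289 = (-2 + 492)*(-1333 - 403) - 1*3289 = 490*(-1736) - 3289 = -850640 - 3289 = -853929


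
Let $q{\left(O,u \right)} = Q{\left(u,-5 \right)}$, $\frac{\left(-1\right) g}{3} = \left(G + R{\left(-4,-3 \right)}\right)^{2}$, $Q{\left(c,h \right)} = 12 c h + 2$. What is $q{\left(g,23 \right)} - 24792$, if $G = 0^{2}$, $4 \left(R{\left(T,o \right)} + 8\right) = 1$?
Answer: $-26170$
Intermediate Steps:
$R{\left(T,o \right)} = - \frac{31}{4}$ ($R{\left(T,o \right)} = -8 + \frac{1}{4} \cdot 1 = -8 + \frac{1}{4} = - \frac{31}{4}$)
$Q{\left(c,h \right)} = 2 + 12 c h$ ($Q{\left(c,h \right)} = 12 c h + 2 = 2 + 12 c h$)
$G = 0$
$g = - \frac{2883}{16}$ ($g = - 3 \left(0 - \frac{31}{4}\right)^{2} = - 3 \left(- \frac{31}{4}\right)^{2} = \left(-3\right) \frac{961}{16} = - \frac{2883}{16} \approx -180.19$)
$q{\left(O,u \right)} = 2 - 60 u$ ($q{\left(O,u \right)} = 2 + 12 u \left(-5\right) = 2 - 60 u$)
$q{\left(g,23 \right)} - 24792 = \left(2 - 1380\right) - 24792 = -1378 - 24792 = -26170$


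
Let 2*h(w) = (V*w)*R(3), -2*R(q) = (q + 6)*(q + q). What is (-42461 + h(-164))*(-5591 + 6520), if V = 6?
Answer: -27105433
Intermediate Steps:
R(q) = -q*(6 + q) (R(q) = -(q + 6)*(q + q)/2 = -(6 + q)*2*q/2 = -q*(6 + q))
h(w) = -81*w (h(w) = ((6*w)*(-1*3*(6 + 3)))/2 = ((6*w)*(-1*3*9))/2 = ((6*w)*(-27))/2 = (-162*w)/2 = -81*w)
(-42461 + h(-164))*(-5591 + 6520) = (-42461 - 81*(-164))*(-5591 + 6520) = (-42461 + 13284)*929 = -29177*929 = -27105433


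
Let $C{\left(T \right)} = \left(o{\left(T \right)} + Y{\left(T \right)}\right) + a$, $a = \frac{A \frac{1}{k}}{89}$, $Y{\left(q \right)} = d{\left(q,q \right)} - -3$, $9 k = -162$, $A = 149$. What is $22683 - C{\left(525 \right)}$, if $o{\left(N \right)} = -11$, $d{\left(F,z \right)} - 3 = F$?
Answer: $\frac{35505275}{1602} \approx 22163.0$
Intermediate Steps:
$d{\left(F,z \right)} = 3 + F$
$k = -18$ ($k = \frac{1}{9} \left(-162\right) = -18$)
$Y{\left(q \right)} = 6 + q$ ($Y{\left(q \right)} = \left(3 + q\right) - -3 = \left(3 + q\right) + 3 = 6 + q$)
$a = - \frac{149}{1602}$ ($a = \frac{149 \frac{1}{-18}}{89} = 149 \left(- \frac{1}{18}\right) \frac{1}{89} = \left(- \frac{149}{18}\right) \frac{1}{89} = - \frac{149}{1602} \approx -0.093009$)
$C{\left(T \right)} = - \frac{8159}{1602} + T$ ($C{\left(T \right)} = \left(-11 + \left(6 + T\right)\right) - \frac{149}{1602} = \left(-5 + T\right) - \frac{149}{1602} = - \frac{8159}{1602} + T$)
$22683 - C{\left(525 \right)} = 22683 - \left(- \frac{8159}{1602} + 525\right) = 22683 - \frac{832891}{1602} = \frac{35505275}{1602}$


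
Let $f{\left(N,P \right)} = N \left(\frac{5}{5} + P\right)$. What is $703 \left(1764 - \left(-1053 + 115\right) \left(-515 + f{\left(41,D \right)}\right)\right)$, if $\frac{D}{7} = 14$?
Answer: $2338203308$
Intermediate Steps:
$D = 98$ ($D = 7 \cdot 14 = 98$)
$f{\left(N,P \right)} = N \left(1 + P\right)$ ($f{\left(N,P \right)} = N \left(5 \cdot \frac{1}{5} + P\right) = N \left(1 + P\right)$)
$703 \left(1764 - \left(-1053 + 115\right) \left(-515 + f{\left(41,D \right)}\right)\right) = 703 \left(1764 - \left(-1053 + 115\right) \left(-515 + 41 \left(1 + 98\right)\right)\right) = 703 \left(1764 - - 938 \left(-515 + 41 \cdot 99\right)\right) = 703 \left(1764 - - 938 \left(-515 + 4059\right)\right) = 703 \left(1764 - \left(-938\right) 3544\right) = 703 \left(1764 - -3324272\right) = 703 \left(1764 + 3324272\right) = 703 \cdot 3326036 = 2338203308$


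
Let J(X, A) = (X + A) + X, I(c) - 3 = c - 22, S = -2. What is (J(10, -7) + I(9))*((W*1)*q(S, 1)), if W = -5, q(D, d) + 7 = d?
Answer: 90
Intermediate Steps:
I(c) = -19 + c (I(c) = 3 + (c - 22) = 3 + (-22 + c) = -19 + c)
q(D, d) = -7 + d
J(X, A) = A + 2*X (J(X, A) = (A + X) + X = A + 2*X)
(J(10, -7) + I(9))*((W*1)*q(S, 1)) = ((-7 + 2*10) + (-19 + 9))*((-5*1)*(-7 + 1)) = ((-7 + 20) - 10)*(-5*(-6)) = (13 - 10)*30 = 3*30 = 90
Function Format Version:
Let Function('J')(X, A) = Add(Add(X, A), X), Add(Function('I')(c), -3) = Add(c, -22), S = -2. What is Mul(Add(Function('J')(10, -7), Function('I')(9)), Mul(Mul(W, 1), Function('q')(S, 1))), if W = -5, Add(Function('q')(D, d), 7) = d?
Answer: 90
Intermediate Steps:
Function('I')(c) = Add(-19, c) (Function('I')(c) = Add(3, Add(c, -22)) = Add(3, Add(-22, c)) = Add(-19, c))
Function('q')(D, d) = Add(-7, d)
Function('J')(X, A) = Add(A, Mul(2, X)) (Function('J')(X, A) = Add(Add(A, X), X) = Add(A, Mul(2, X)))
Mul(Add(Function('J')(10, -7), Function('I')(9)), Mul(Mul(W, 1), Function('q')(S, 1))) = Mul(Add(Add(-7, Mul(2, 10)), Add(-19, 9)), Mul(Mul(-5, 1), Add(-7, 1))) = Mul(Add(Add(-7, 20), -10), Mul(-5, -6)) = Mul(Add(13, -10), 30) = Mul(3, 30) = 90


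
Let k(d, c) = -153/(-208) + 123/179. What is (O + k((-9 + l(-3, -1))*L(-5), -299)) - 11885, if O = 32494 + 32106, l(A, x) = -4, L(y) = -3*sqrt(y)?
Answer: 1962737851/37232 ≈ 52716.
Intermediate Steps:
O = 64600
k(d, c) = 52971/37232 (k(d, c) = -153*(-1/208) + 123*(1/179) = 153/208 + 123/179 = 52971/37232)
(O + k((-9 + l(-3, -1))*L(-5), -299)) - 11885 = (64600 + 52971/37232) - 11885 = 2405240171/37232 - 11885 = 1962737851/37232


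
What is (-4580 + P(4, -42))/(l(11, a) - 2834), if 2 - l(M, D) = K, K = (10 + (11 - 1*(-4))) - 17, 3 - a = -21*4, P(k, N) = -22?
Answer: 2301/1420 ≈ 1.6204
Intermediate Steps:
a = 87 (a = 3 - (-21)*4 = 3 - 1*(-84) = 3 + 84 = 87)
K = 8 (K = (10 + (11 + 4)) - 17 = (10 + 15) - 17 = 25 - 17 = 8)
l(M, D) = -6 (l(M, D) = 2 - 1*8 = 2 - 8 = -6)
(-4580 + P(4, -42))/(l(11, a) - 2834) = (-4580 - 22)/(-6 - 2834) = -4602/(-2840) = -4602*(-1/2840) = 2301/1420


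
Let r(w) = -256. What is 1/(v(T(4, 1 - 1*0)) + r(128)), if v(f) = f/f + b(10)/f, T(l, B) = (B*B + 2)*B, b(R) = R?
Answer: -3/755 ≈ -0.0039735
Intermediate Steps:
T(l, B) = B*(2 + B**2) (T(l, B) = (B**2 + 2)*B = (2 + B**2)*B = B*(2 + B**2))
v(f) = 1 + 10/f (v(f) = f/f + 10/f = 1 + 10/f)
1/(v(T(4, 1 - 1*0)) + r(128)) = 1/((10 + (1 - 1*0)*(2 + (1 - 1*0)**2))/(((1 - 1*0)*(2 + (1 - 1*0)**2))) - 256) = 1/((10 + (1 + 0)*(2 + (1 + 0)**2))/(((1 + 0)*(2 + (1 + 0)**2))) - 256) = 1/((10 + 1*(2 + 1**2))/((1*(2 + 1**2))) - 256) = 1/((10 + 1*(2 + 1))/((1*(2 + 1))) - 256) = 1/((10 + 1*3)/((1*3)) - 256) = 1/((10 + 3)/3 - 256) = 1/((1/3)*13 - 256) = 1/(13/3 - 256) = 1/(-755/3) = -3/755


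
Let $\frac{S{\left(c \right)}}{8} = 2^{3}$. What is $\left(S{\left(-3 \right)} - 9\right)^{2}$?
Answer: $3025$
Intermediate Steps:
$S{\left(c \right)} = 64$ ($S{\left(c \right)} = 8 \cdot 2^{3} = 8 \cdot 8 = 64$)
$\left(S{\left(-3 \right)} - 9\right)^{2} = \left(64 - 9\right)^{2} = 55^{2} = 3025$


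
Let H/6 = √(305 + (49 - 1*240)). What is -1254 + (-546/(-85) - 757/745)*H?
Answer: -1254 + 82182*√114/2533 ≈ -907.59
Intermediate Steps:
H = 6*√114 (H = 6*√(305 + (49 - 1*240)) = 6*√(305 + (49 - 240)) = 6*√(305 - 191) = 6*√114 ≈ 64.063)
-1254 + (-546/(-85) - 757/745)*H = -1254 + (-546/(-85) - 757/745)*(6*√114) = -1254 + (-546*(-1/85) - 757*1/745)*(6*√114) = -1254 + (546/85 - 757/745)*(6*√114) = -1254 + 13697*(6*√114)/2533 = -1254 + 82182*√114/2533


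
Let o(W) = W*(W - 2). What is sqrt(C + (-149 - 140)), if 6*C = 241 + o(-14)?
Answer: 3*I*sqrt(94)/2 ≈ 14.543*I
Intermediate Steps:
o(W) = W*(-2 + W)
C = 155/2 (C = (241 - 14*(-2 - 14))/6 = (241 - 14*(-16))/6 = (241 + 224)/6 = (1/6)*465 = 155/2 ≈ 77.500)
sqrt(C + (-149 - 140)) = sqrt(155/2 + (-149 - 140)) = sqrt(155/2 - 289) = sqrt(-423/2) = 3*I*sqrt(94)/2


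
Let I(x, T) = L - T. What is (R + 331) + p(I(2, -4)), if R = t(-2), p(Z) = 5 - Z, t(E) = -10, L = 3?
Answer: 319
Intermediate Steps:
I(x, T) = 3 - T
R = -10
(R + 331) + p(I(2, -4)) = (-10 + 331) + (5 - (3 - 1*(-4))) = 321 + (5 - (3 + 4)) = 321 + (5 - 1*7) = 321 + (5 - 7) = 321 - 2 = 319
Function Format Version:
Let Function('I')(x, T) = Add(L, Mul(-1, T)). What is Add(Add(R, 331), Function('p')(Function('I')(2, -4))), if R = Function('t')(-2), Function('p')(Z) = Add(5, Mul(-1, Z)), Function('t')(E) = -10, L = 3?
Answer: 319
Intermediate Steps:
Function('I')(x, T) = Add(3, Mul(-1, T))
R = -10
Add(Add(R, 331), Function('p')(Function('I')(2, -4))) = Add(Add(-10, 331), Add(5, Mul(-1, Add(3, Mul(-1, -4))))) = Add(321, Add(5, Mul(-1, Add(3, 4)))) = Add(321, Add(5, Mul(-1, 7))) = Add(321, Add(5, -7)) = Add(321, -2) = 319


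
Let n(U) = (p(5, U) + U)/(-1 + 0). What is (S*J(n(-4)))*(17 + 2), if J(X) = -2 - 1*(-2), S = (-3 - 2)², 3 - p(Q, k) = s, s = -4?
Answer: 0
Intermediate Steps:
p(Q, k) = 7 (p(Q, k) = 3 - 1*(-4) = 3 + 4 = 7)
n(U) = -7 - U (n(U) = (7 + U)/(-1 + 0) = (7 + U)/(-1) = (7 + U)*(-1) = -7 - U)
S = 25 (S = (-5)² = 25)
J(X) = 0 (J(X) = -2 + 2 = 0)
(S*J(n(-4)))*(17 + 2) = (25*0)*(17 + 2) = 0*19 = 0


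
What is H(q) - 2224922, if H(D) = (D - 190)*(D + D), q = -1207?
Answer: 1147436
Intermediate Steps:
H(D) = 2*D*(-190 + D) (H(D) = (-190 + D)*(2*D) = 2*D*(-190 + D))
H(q) - 2224922 = 2*(-1207)*(-190 - 1207) - 2224922 = 2*(-1207)*(-1397) - 2224922 = 3372358 - 2224922 = 1147436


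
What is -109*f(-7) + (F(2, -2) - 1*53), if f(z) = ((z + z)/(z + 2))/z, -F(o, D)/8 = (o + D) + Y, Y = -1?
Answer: -7/5 ≈ -1.4000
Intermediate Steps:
F(o, D) = 8 - 8*D - 8*o (F(o, D) = -8*((o + D) - 1) = -8*((D + o) - 1) = -8*(-1 + D + o) = 8 - 8*D - 8*o)
f(z) = 2/(2 + z) (f(z) = ((2*z)/(2 + z))/z = (2*z/(2 + z))/z = 2/(2 + z))
-109*f(-7) + (F(2, -2) - 1*53) = -218/(2 - 7) + ((8 - 8*(-2) - 8*2) - 1*53) = -218/(-5) + ((8 + 16 - 16) - 53) = -218*(-1)/5 + (8 - 53) = -109*(-⅖) - 45 = 218/5 - 45 = -7/5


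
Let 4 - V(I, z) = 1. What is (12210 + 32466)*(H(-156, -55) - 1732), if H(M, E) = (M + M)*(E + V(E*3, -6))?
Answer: 647444592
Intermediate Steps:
V(I, z) = 3 (V(I, z) = 4 - 1*1 = 4 - 1 = 3)
H(M, E) = 2*M*(3 + E) (H(M, E) = (M + M)*(E + 3) = (2*M)*(3 + E) = 2*M*(3 + E))
(12210 + 32466)*(H(-156, -55) - 1732) = (12210 + 32466)*(2*(-156)*(3 - 55) - 1732) = 44676*(2*(-156)*(-52) - 1732) = 44676*(16224 - 1732) = 44676*14492 = 647444592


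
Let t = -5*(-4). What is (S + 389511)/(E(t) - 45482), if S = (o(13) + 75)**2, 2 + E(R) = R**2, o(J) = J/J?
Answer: -395287/45084 ≈ -8.7678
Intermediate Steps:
t = 20
o(J) = 1
E(R) = -2 + R**2
S = 5776 (S = (1 + 75)**2 = 76**2 = 5776)
(S + 389511)/(E(t) - 45482) = (5776 + 389511)/((-2 + 20**2) - 45482) = 395287/((-2 + 400) - 45482) = 395287/(398 - 45482) = 395287/(-45084) = 395287*(-1/45084) = -395287/45084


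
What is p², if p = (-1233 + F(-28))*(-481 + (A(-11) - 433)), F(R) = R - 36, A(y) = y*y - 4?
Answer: 1068554296681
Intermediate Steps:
A(y) = -4 + y² (A(y) = y² - 4 = -4 + y²)
F(R) = -36 + R
p = 1033709 (p = (-1233 + (-36 - 28))*(-481 + ((-4 + (-11)²) - 433)) = (-1233 - 64)*(-481 + ((-4 + 121) - 433)) = -1297*(-481 + (117 - 433)) = -1297*(-481 - 316) = -1297*(-797) = 1033709)
p² = 1033709² = 1068554296681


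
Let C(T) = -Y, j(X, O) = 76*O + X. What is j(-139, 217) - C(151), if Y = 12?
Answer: 16365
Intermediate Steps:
j(X, O) = X + 76*O
C(T) = -12 (C(T) = -1*12 = -12)
j(-139, 217) - C(151) = (-139 + 76*217) - 1*(-12) = (-139 + 16492) + 12 = 16353 + 12 = 16365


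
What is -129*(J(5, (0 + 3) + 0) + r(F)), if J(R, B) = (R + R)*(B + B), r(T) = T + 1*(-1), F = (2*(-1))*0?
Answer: -7611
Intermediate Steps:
F = 0 (F = -2*0 = 0)
r(T) = -1 + T (r(T) = T - 1 = -1 + T)
J(R, B) = 4*B*R (J(R, B) = (2*R)*(2*B) = 4*B*R)
-129*(J(5, (0 + 3) + 0) + r(F)) = -129*(4*((0 + 3) + 0)*5 + (-1 + 0)) = -129*(4*(3 + 0)*5 - 1) = -129*(4*3*5 - 1) = -129*(60 - 1) = -129*59 = -7611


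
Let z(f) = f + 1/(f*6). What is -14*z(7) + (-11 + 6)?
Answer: -310/3 ≈ -103.33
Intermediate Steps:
z(f) = f + 1/(6*f) (z(f) = f + (⅙)/f = f + 1/(6*f))
-14*z(7) + (-11 + 6) = -14*(7 + (⅙)/7) + (-11 + 6) = -14*(7 + (⅙)*(⅐)) - 5 = -14*(7 + 1/42) - 5 = -14*295/42 - 5 = -295/3 - 5 = -310/3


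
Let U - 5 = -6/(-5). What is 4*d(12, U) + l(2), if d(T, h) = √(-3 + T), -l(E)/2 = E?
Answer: 8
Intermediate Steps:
l(E) = -2*E
U = 31/5 (U = 5 - 6/(-5) = 5 - 6*(-⅕) = 5 + 6/5 = 31/5 ≈ 6.2000)
4*d(12, U) + l(2) = 4*√(-3 + 12) - 2*2 = 4*√9 - 4 = 4*3 - 4 = 12 - 4 = 8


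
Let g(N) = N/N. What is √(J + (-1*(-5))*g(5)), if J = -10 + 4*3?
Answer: √7 ≈ 2.6458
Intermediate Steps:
g(N) = 1
J = 2 (J = -10 + 12 = 2)
√(J + (-1*(-5))*g(5)) = √(2 - 1*(-5)*1) = √(2 + 5*1) = √(2 + 5) = √7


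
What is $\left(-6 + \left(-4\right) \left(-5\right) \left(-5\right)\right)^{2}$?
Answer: $11236$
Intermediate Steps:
$\left(-6 + \left(-4\right) \left(-5\right) \left(-5\right)\right)^{2} = \left(-6 + 20 \left(-5\right)\right)^{2} = \left(-6 - 100\right)^{2} = \left(-106\right)^{2} = 11236$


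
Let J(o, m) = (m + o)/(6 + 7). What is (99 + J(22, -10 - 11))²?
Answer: 1658944/169 ≈ 9816.2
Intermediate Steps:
J(o, m) = m/13 + o/13 (J(o, m) = (m + o)/13 = (m + o)*(1/13) = m/13 + o/13)
(99 + J(22, -10 - 11))² = (99 + ((-10 - 11)/13 + (1/13)*22))² = (99 + ((1/13)*(-21) + 22/13))² = (99 + (-21/13 + 22/13))² = (99 + 1/13)² = (1288/13)² = 1658944/169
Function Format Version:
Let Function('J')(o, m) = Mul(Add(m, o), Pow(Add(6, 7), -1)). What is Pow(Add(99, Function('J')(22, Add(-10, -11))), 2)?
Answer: Rational(1658944, 169) ≈ 9816.2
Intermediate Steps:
Function('J')(o, m) = Add(Mul(Rational(1, 13), m), Mul(Rational(1, 13), o)) (Function('J')(o, m) = Mul(Add(m, o), Pow(13, -1)) = Mul(Add(m, o), Rational(1, 13)) = Add(Mul(Rational(1, 13), m), Mul(Rational(1, 13), o)))
Pow(Add(99, Function('J')(22, Add(-10, -11))), 2) = Pow(Add(99, Add(Mul(Rational(1, 13), Add(-10, -11)), Mul(Rational(1, 13), 22))), 2) = Pow(Add(99, Add(Mul(Rational(1, 13), -21), Rational(22, 13))), 2) = Pow(Add(99, Add(Rational(-21, 13), Rational(22, 13))), 2) = Pow(Add(99, Rational(1, 13)), 2) = Pow(Rational(1288, 13), 2) = Rational(1658944, 169)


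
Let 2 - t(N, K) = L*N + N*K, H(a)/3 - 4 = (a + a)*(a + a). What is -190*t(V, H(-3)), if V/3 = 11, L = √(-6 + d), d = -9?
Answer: 752020 + 6270*I*√15 ≈ 7.5202e+5 + 24284.0*I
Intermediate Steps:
L = I*√15 (L = √(-6 - 9) = √(-15) = I*√15 ≈ 3.873*I)
H(a) = 12 + 12*a² (H(a) = 12 + 3*((a + a)*(a + a)) = 12 + 3*((2*a)*(2*a)) = 12 + 3*(4*a²) = 12 + 12*a²)
V = 33 (V = 3*11 = 33)
t(N, K) = 2 - K*N - I*N*√15 (t(N, K) = 2 - ((I*√15)*N + N*K) = 2 - (I*N*√15 + K*N) = 2 - (K*N + I*N*√15) = 2 + (-K*N - I*N*√15) = 2 - K*N - I*N*√15)
-190*t(V, H(-3)) = -190*(2 - 1*(12 + 12*(-3)²)*33 - 1*I*33*√15) = -190*(2 - 1*(12 + 12*9)*33 - 33*I*√15) = -190*(2 - 1*(12 + 108)*33 - 33*I*√15) = -190*(2 - 1*120*33 - 33*I*√15) = -190*(2 - 3960 - 33*I*√15) = -190*(-3958 - 33*I*√15) = 752020 + 6270*I*√15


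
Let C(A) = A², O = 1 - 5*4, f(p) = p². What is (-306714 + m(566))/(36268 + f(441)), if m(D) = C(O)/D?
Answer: -173599763/130603934 ≈ -1.3292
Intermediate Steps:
O = -19 (O = 1 - 20 = -19)
m(D) = 361/D (m(D) = (-19)²/D = 361/D)
(-306714 + m(566))/(36268 + f(441)) = (-306714 + 361/566)/(36268 + 441²) = (-306714 + 361*(1/566))/(36268 + 194481) = (-306714 + 361/566)/230749 = -173599763/566*1/230749 = -173599763/130603934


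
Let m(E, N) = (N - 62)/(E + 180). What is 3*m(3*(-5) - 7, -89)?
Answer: -453/158 ≈ -2.8671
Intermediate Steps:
m(E, N) = (-62 + N)/(180 + E)
3*m(3*(-5) - 7, -89) = 3*((-62 - 89)/(180 + (3*(-5) - 7))) = 3*(-151/(180 + (-15 - 7))) = 3*(-151/(180 - 22)) = 3*(-151/158) = -453/158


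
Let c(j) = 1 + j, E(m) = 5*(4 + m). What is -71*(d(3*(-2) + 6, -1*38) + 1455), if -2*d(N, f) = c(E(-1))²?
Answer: -94217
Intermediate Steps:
E(m) = 20 + 5*m
d(N, f) = -128 (d(N, f) = -(1 + (20 + 5*(-1)))²/2 = -(1 + (20 - 5))²/2 = -(1 + 15)²/2 = -½*16² = -½*256 = -128)
-71*(d(3*(-2) + 6, -1*38) + 1455) = -71*(-128 + 1455) = -71*1327 = -94217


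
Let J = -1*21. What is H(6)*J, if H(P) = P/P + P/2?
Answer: -84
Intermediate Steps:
H(P) = 1 + P/2 (H(P) = 1 + P*(1/2) = 1 + P/2)
J = -21
H(6)*J = (1 + (1/2)*6)*(-21) = (1 + 3)*(-21) = 4*(-21) = -84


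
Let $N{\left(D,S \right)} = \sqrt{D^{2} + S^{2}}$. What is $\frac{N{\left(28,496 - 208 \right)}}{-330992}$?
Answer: $- \frac{\sqrt{5233}}{82748} \approx -0.00087421$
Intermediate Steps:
$\frac{N{\left(28,496 - 208 \right)}}{-330992} = \frac{\sqrt{28^{2} + \left(496 - 208\right)^{2}}}{-330992} = \sqrt{784 + \left(496 - 208\right)^{2}} \left(- \frac{1}{330992}\right) = \sqrt{784 + 288^{2}} \left(- \frac{1}{330992}\right) = \sqrt{784 + 82944} \left(- \frac{1}{330992}\right) = \sqrt{83728} \left(- \frac{1}{330992}\right) = 4 \sqrt{5233} \left(- \frac{1}{330992}\right) = - \frac{\sqrt{5233}}{82748}$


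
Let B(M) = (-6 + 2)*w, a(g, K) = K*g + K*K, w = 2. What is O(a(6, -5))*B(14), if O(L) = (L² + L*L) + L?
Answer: -360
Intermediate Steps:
a(g, K) = K² + K*g (a(g, K) = K*g + K² = K² + K*g)
B(M) = -8 (B(M) = (-6 + 2)*2 = -4*2 = -8)
O(L) = L + 2*L² (O(L) = (L² + L²) + L = 2*L² + L = L + 2*L²)
O(a(6, -5))*B(14) = ((-5*(-5 + 6))*(1 + 2*(-5*(-5 + 6))))*(-8) = ((-5*1)*(1 + 2*(-5*1)))*(-8) = -5*(1 + 2*(-5))*(-8) = -5*(1 - 10)*(-8) = -5*(-9)*(-8) = 45*(-8) = -360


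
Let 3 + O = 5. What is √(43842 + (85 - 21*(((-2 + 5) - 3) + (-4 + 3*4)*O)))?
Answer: √43591 ≈ 208.78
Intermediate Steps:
O = 2 (O = -3 + 5 = 2)
√(43842 + (85 - 21*(((-2 + 5) - 3) + (-4 + 3*4)*O))) = √(43842 + (85 - 21*(((-2 + 5) - 3) + (-4 + 3*4)*2))) = √(43842 + (85 - 21*((3 - 3) + (-4 + 12)*2))) = √(43842 + (85 - 21*(0 + 8*2))) = √(43842 + (85 - 21*(0 + 16))) = √(43842 + (85 - 21*16)) = √(43842 + (85 - 336)) = √(43842 - 251) = √43591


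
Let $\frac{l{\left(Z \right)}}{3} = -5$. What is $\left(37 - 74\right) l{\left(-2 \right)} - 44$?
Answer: $511$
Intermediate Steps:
$l{\left(Z \right)} = -15$ ($l{\left(Z \right)} = 3 \left(-5\right) = -15$)
$\left(37 - 74\right) l{\left(-2 \right)} - 44 = \left(37 - 74\right) \left(-15\right) - 44 = \left(-37\right) \left(-15\right) - 44 = 555 - 44 = 511$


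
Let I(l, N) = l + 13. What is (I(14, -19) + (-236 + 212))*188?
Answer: 564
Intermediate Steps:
I(l, N) = 13 + l
(I(14, -19) + (-236 + 212))*188 = ((13 + 14) + (-236 + 212))*188 = (27 - 24)*188 = 3*188 = 564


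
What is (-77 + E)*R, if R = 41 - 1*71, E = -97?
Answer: 5220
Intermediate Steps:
R = -30 (R = 41 - 71 = -30)
(-77 + E)*R = (-77 - 97)*(-30) = -174*(-30) = 5220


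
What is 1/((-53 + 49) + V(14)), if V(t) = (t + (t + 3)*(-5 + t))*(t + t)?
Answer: 1/4672 ≈ 0.00021404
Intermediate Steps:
V(t) = 2*t*(t + (-5 + t)*(3 + t)) (V(t) = (t + (3 + t)*(-5 + t))*(2*t) = (t + (-5 + t)*(3 + t))*(2*t) = 2*t*(t + (-5 + t)*(3 + t)))
1/((-53 + 49) + V(14)) = 1/((-53 + 49) + 2*14*(-15 + 14**2 - 1*14)) = 1/(-4 + 2*14*(-15 + 196 - 14)) = 1/(-4 + 2*14*167) = 1/(-4 + 4676) = 1/4672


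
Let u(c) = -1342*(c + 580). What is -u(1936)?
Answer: 3376472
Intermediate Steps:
u(c) = -778360 - 1342*c (u(c) = -1342*(580 + c) = -778360 - 1342*c)
-u(1936) = -(-778360 - 1342*1936) = -(-778360 - 2598112) = -1*(-3376472) = 3376472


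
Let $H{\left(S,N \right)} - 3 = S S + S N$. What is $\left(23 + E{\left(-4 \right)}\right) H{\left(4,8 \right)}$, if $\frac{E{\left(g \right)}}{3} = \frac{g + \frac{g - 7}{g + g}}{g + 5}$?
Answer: $\frac{6171}{8} \approx 771.38$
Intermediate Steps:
$H{\left(S,N \right)} = 3 + S^{2} + N S$ ($H{\left(S,N \right)} = 3 + \left(S S + S N\right) = 3 + \left(S^{2} + N S\right) = 3 + S^{2} + N S$)
$E{\left(g \right)} = \frac{3 \left(g + \frac{-7 + g}{2 g}\right)}{5 + g}$ ($E{\left(g \right)} = 3 \frac{g + \frac{g - 7}{g + g}}{g + 5} = 3 \frac{g + \frac{-7 + g}{2 g}}{5 + g} = \frac{3 \left(g + \frac{-7 + g}{2 g}\right)}{5 + g}$)
$\left(23 + E{\left(-4 \right)}\right) H{\left(4,8 \right)} = \left(23 + \frac{3 \left(-7 - 4 + 2 \left(-4\right)^{2}\right)}{2 \left(-4\right) \left(5 - 4\right)}\right) \left(3 + 4^{2} + 8 \cdot 4\right) = \left(23 + \frac{3}{2} \left(- \frac{1}{4}\right) 1^{-1} \left(-7 - 4 + 2 \cdot 16\right)\right) \left(3 + 16 + 32\right) = \left(23 + \frac{3}{2} \left(- \frac{1}{4}\right) 1 \left(-7 - 4 + 32\right)\right) 51 = \left(23 + \frac{3}{2} \left(- \frac{1}{4}\right) 1 \cdot 21\right) 51 = \left(23 - \frac{63}{8}\right) 51 = \frac{121}{8} \cdot 51 = \frac{6171}{8}$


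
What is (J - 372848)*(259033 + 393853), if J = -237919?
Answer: -398761223562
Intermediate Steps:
(J - 372848)*(259033 + 393853) = (-237919 - 372848)*(259033 + 393853) = -610767*652886 = -398761223562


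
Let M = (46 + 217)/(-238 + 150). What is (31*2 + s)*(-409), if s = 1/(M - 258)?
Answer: -582361194/22967 ≈ -25356.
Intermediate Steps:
M = -263/88 (M = 263/(-88) = 263*(-1/88) = -263/88 ≈ -2.9886)
s = -88/22967 (s = 1/(-263/88 - 258) = 1/(-22967/88) = -88/22967 ≈ -0.0038316)
(31*2 + s)*(-409) = (31*2 - 88/22967)*(-409) = (62 - 88/22967)*(-409) = (1423866/22967)*(-409) = -582361194/22967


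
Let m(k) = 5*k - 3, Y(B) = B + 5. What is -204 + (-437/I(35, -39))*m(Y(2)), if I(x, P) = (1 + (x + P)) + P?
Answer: 2708/21 ≈ 128.95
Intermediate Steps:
Y(B) = 5 + B
I(x, P) = 1 + x + 2*P (I(x, P) = (1 + (P + x)) + P = (1 + P + x) + P = 1 + x + 2*P)
m(k) = -3 + 5*k
-204 + (-437/I(35, -39))*m(Y(2)) = -204 + (-437/(1 + 35 + 2*(-39)))*(-3 + 5*(5 + 2)) = -204 + (-437/(1 + 35 - 78))*(-3 + 5*7) = -204 + (-437/(-42))*(-3 + 35) = -204 - 437*(-1/42)*32 = -204 + (437/42)*32 = -204 + 6992/21 = 2708/21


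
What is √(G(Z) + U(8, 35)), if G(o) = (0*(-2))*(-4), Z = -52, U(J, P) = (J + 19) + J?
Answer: √35 ≈ 5.9161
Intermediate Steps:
U(J, P) = 19 + 2*J (U(J, P) = (19 + J) + J = 19 + 2*J)
G(o) = 0 (G(o) = 0*(-4) = 0)
√(G(Z) + U(8, 35)) = √(0 + (19 + 2*8)) = √(0 + (19 + 16)) = √(0 + 35) = √35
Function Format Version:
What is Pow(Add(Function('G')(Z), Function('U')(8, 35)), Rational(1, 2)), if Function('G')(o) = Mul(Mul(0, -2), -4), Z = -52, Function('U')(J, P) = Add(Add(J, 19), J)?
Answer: Pow(35, Rational(1, 2)) ≈ 5.9161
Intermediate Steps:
Function('U')(J, P) = Add(19, Mul(2, J)) (Function('U')(J, P) = Add(Add(19, J), J) = Add(19, Mul(2, J)))
Function('G')(o) = 0 (Function('G')(o) = Mul(0, -4) = 0)
Pow(Add(Function('G')(Z), Function('U')(8, 35)), Rational(1, 2)) = Pow(Add(0, Add(19, Mul(2, 8))), Rational(1, 2)) = Pow(Add(0, Add(19, 16)), Rational(1, 2)) = Pow(Add(0, 35), Rational(1, 2)) = Pow(35, Rational(1, 2))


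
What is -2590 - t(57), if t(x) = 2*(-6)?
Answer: -2578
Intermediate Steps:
t(x) = -12
-2590 - t(57) = -2590 - 1*(-12) = -2590 + 12 = -2578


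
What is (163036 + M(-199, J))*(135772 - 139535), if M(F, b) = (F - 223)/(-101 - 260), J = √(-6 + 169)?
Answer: -221476700934/361 ≈ -6.1351e+8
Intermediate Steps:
J = √163 ≈ 12.767
M(F, b) = 223/361 - F/361 (M(F, b) = (-223 + F)/(-361) = (-223 + F)*(-1/361) = 223/361 - F/361)
(163036 + M(-199, J))*(135772 - 139535) = (163036 + (223/361 - 1/361*(-199)))*(135772 - 139535) = (163036 + (223/361 + 199/361))*(-3763) = (163036 + 422/361)*(-3763) = (58856418/361)*(-3763) = -221476700934/361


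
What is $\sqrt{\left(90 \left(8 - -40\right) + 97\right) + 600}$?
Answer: $\sqrt{5017} \approx 70.831$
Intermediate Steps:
$\sqrt{\left(90 \left(8 - -40\right) + 97\right) + 600} = \sqrt{\left(90 \left(8 + 40\right) + 97\right) + 600} = \sqrt{\left(90 \cdot 48 + 97\right) + 600} = \sqrt{\left(4320 + 97\right) + 600} = \sqrt{4417 + 600} = \sqrt{5017}$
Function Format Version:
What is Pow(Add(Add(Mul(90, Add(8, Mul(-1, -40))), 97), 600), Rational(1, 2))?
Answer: Pow(5017, Rational(1, 2)) ≈ 70.831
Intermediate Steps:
Pow(Add(Add(Mul(90, Add(8, Mul(-1, -40))), 97), 600), Rational(1, 2)) = Pow(Add(Add(Mul(90, Add(8, 40)), 97), 600), Rational(1, 2)) = Pow(Add(Add(Mul(90, 48), 97), 600), Rational(1, 2)) = Pow(Add(Add(4320, 97), 600), Rational(1, 2)) = Pow(Add(4417, 600), Rational(1, 2)) = Pow(5017, Rational(1, 2))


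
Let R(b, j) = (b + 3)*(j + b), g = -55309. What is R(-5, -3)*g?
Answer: -884944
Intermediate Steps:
R(b, j) = (3 + b)*(b + j)
R(-5, -3)*g = ((-5)² + 3*(-5) + 3*(-3) - 5*(-3))*(-55309) = (25 - 15 - 9 + 15)*(-55309) = 16*(-55309) = -884944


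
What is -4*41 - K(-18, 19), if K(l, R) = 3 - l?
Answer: -185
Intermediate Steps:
-4*41 - K(-18, 19) = -4*41 - (3 - 1*(-18)) = -164 - (3 + 18) = -164 - 1*21 = -164 - 21 = -185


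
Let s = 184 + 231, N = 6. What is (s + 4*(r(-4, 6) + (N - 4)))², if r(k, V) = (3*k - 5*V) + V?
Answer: 77841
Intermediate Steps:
r(k, V) = -4*V + 3*k (r(k, V) = (-5*V + 3*k) + V = -4*V + 3*k)
s = 415
(s + 4*(r(-4, 6) + (N - 4)))² = (415 + 4*((-4*6 + 3*(-4)) + (6 - 4)))² = (415 + 4*((-24 - 12) + 2))² = (415 + 4*(-36 + 2))² = (415 + 4*(-34))² = (415 - 136)² = 279² = 77841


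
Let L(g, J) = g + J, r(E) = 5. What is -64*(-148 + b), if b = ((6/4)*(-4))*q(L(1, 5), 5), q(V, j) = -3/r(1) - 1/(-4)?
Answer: 46688/5 ≈ 9337.6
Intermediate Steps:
L(g, J) = J + g
q(V, j) = -7/20 (q(V, j) = -3/5 - 1/(-4) = -3*⅕ - 1*(-¼) = -⅗ + ¼ = -7/20)
b = 21/10 (b = ((6/4)*(-4))*(-7/20) = ((6*(¼))*(-4))*(-7/20) = ((3/2)*(-4))*(-7/20) = -6*(-7/20) = 21/10 ≈ 2.1000)
-64*(-148 + b) = -64*(-148 + 21/10) = -64*(-1459/10) = 46688/5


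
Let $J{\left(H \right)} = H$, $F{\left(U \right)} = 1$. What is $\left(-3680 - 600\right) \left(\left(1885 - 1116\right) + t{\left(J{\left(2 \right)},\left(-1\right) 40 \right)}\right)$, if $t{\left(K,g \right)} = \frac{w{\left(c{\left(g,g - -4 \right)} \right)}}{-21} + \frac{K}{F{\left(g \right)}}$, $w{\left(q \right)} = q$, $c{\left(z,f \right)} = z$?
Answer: $- \frac{69468680}{21} \approx -3.308 \cdot 10^{6}$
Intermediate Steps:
$t{\left(K,g \right)} = K - \frac{g}{21}$ ($t{\left(K,g \right)} = \frac{g}{-21} + \frac{K}{1} = g \left(- \frac{1}{21}\right) + K 1 = - \frac{g}{21} + K = K - \frac{g}{21}$)
$\left(-3680 - 600\right) \left(\left(1885 - 1116\right) + t{\left(J{\left(2 \right)},\left(-1\right) 40 \right)}\right) = \left(-3680 - 600\right) \left(\left(1885 - 1116\right) + \left(2 - \frac{\left(-1\right) 40}{21}\right)\right) = - 4280 \left(\left(1885 - 1116\right) + \left(2 - - \frac{40}{21}\right)\right) = - 4280 \left(769 + \left(2 + \frac{40}{21}\right)\right) = - 4280 \left(769 + \frac{82}{21}\right) = \left(-4280\right) \frac{16231}{21} = - \frac{69468680}{21}$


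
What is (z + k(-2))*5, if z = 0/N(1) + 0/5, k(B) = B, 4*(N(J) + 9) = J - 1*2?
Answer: -10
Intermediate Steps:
N(J) = -19/2 + J/4 (N(J) = -9 + (J - 1*2)/4 = -9 + (J - 2)/4 = -9 + (-2 + J)/4 = -9 + (-½ + J/4) = -19/2 + J/4)
z = 0 (z = 0/(-19/2 + (¼)*1) + 0/5 = 0/(-19/2 + ¼) + 0*(⅕) = 0/(-37/4) + 0 = 0*(-4/37) + 0 = 0 + 0 = 0)
(z + k(-2))*5 = (0 - 2)*5 = -2*5 = -10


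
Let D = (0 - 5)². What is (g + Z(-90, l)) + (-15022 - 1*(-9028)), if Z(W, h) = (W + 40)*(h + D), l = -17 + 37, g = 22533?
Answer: 14289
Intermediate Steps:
D = 25 (D = (-5)² = 25)
l = 20
Z(W, h) = (25 + h)*(40 + W) (Z(W, h) = (W + 40)*(h + 25) = (40 + W)*(25 + h) = (25 + h)*(40 + W))
(g + Z(-90, l)) + (-15022 - 1*(-9028)) = (22533 + (1000 + 25*(-90) + 40*20 - 90*20)) + (-15022 - 1*(-9028)) = (22533 + (1000 - 2250 + 800 - 1800)) + (-15022 + 9028) = (22533 - 2250) - 5994 = 20283 - 5994 = 14289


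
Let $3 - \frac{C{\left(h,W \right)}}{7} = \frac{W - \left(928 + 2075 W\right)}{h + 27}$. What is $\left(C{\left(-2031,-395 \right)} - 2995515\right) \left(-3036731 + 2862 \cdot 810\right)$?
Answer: $\frac{2154542123753741}{1002} \approx 2.1502 \cdot 10^{12}$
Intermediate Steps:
$C{\left(h,W \right)} = 21 - \frac{7 \left(-928 - 2074 W\right)}{27 + h}$ ($C{\left(h,W \right)} = 21 - 7 \frac{W - \left(928 + 2075 W\right)}{h + 27} = 21 - 7 \frac{W - \left(928 + 2075 W\right)}{27 + h} = 21 - 7 \frac{-928 - 2074 W}{27 + h} = 21 - \frac{7 \left(-928 - 2074 W\right)}{27 + h}$)
$\left(C{\left(-2031,-395 \right)} - 2995515\right) \left(-3036731 + 2862 \cdot 810\right) = \left(\frac{7 \left(1009 + 3 \left(-2031\right) + 2074 \left(-395\right)\right)}{27 - 2031} - 2995515\right) \left(-3036731 + 2862 \cdot 810\right) = \left(\frac{7 \left(1009 - 6093 - 819230\right)}{-2004} - 2995515\right) \left(-3036731 + 2318220\right) = \left(7 \left(- \frac{1}{2004}\right) \left(-824314\right) - 2995515\right) \left(-718511\right) = \left(\frac{2885099}{1002} - 2995515\right) \left(-718511\right) = \left(- \frac{2998620931}{1002}\right) \left(-718511\right) = \frac{2154542123753741}{1002}$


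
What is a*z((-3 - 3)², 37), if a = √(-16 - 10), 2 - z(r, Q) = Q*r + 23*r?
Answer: -2158*I*√26 ≈ -11004.0*I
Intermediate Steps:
z(r, Q) = 2 - 23*r - Q*r (z(r, Q) = 2 - (Q*r + 23*r) = 2 - (23*r + Q*r) = 2 + (-23*r - Q*r) = 2 - 23*r - Q*r)
a = I*√26 (a = √(-26) = I*√26 ≈ 5.099*I)
a*z((-3 - 3)², 37) = (I*√26)*(2 - 23*(-3 - 3)² - 1*37*(-3 - 3)²) = (I*√26)*(2 - 23*(-6)² - 1*37*(-6)²) = (I*√26)*(2 - 23*36 - 1*37*36) = (I*√26)*(2 - 828 - 1332) = (I*√26)*(-2158) = -2158*I*√26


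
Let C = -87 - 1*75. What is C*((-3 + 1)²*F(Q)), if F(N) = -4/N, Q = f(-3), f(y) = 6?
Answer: 432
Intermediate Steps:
Q = 6
C = -162 (C = -87 - 75 = -162)
C*((-3 + 1)²*F(Q)) = -162*(-3 + 1)²*(-4/6) = -162*(-2)²*(-4*⅙) = -648*(-2)/3 = -162*(-8/3) = 432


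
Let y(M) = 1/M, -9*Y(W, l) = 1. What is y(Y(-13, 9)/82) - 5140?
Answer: -5878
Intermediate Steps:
Y(W, l) = -1/9 (Y(W, l) = -1/9*1 = -1/9)
y(Y(-13, 9)/82) - 5140 = 1/(-1/9/82) - 5140 = 1/(-1/9*1/82) - 5140 = 1/(-1/738) - 5140 = -738 - 5140 = -5878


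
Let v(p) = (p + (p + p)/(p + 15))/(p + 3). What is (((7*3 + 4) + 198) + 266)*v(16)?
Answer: 258192/589 ≈ 438.36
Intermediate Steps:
v(p) = (p + 2*p/(15 + p))/(3 + p) (v(p) = (p + (2*p)/(15 + p))/(3 + p) = (p + 2*p/(15 + p))/(3 + p))
(((7*3 + 4) + 198) + 266)*v(16) = (((7*3 + 4) + 198) + 266)*(16*(17 + 16)/(45 + 16² + 18*16)) = (((21 + 4) + 198) + 266)*(16*33/(45 + 256 + 288)) = ((25 + 198) + 266)*(16*33/589) = (223 + 266)*(16*(1/589)*33) = 489*(528/589) = 258192/589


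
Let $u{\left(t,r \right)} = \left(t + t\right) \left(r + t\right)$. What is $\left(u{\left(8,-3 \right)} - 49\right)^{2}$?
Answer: $961$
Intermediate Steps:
$u{\left(t,r \right)} = 2 t \left(r + t\right)$
$\left(u{\left(8,-3 \right)} - 49\right)^{2} = \left(2 \cdot 8 \left(-3 + 8\right) - 49\right)^{2} = \left(2 \cdot 8 \cdot 5 - 49\right)^{2} = \left(80 - 49\right)^{2} = 31^{2} = 961$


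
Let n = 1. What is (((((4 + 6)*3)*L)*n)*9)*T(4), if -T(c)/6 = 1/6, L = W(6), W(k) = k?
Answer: -1620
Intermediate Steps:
L = 6
T(c) = -1 (T(c) = -6/6 = -6*1/6 = -1)
(((((4 + 6)*3)*L)*n)*9)*T(4) = (((((4 + 6)*3)*6)*1)*9)*(-1) = ((((10*3)*6)*1)*9)*(-1) = (((30*6)*1)*9)*(-1) = ((180*1)*9)*(-1) = (180*9)*(-1) = 1620*(-1) = -1620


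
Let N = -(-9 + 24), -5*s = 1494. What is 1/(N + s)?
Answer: -5/1569 ≈ -0.0031867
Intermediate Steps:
s = -1494/5 (s = -1/5*1494 = -1494/5 ≈ -298.80)
N = -15 (N = -1*15 = -15)
1/(N + s) = 1/(-15 - 1494/5) = 1/(-1569/5) = -5/1569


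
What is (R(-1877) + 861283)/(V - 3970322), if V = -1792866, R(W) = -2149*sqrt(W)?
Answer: -861283/5763188 + 2149*I*sqrt(1877)/5763188 ≈ -0.14945 + 0.016155*I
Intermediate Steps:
(R(-1877) + 861283)/(V - 3970322) = (-2149*I*sqrt(1877) + 861283)/(-1792866 - 3970322) = (-2149*I*sqrt(1877) + 861283)/(-5763188) = (-2149*I*sqrt(1877) + 861283)*(-1/5763188) = (861283 - 2149*I*sqrt(1877))*(-1/5763188) = -861283/5763188 + 2149*I*sqrt(1877)/5763188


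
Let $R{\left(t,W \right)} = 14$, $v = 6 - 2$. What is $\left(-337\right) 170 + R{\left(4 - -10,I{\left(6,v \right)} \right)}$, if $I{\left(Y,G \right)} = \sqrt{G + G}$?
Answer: $-57276$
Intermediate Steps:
$v = 4$ ($v = 6 - 2 = 4$)
$I{\left(Y,G \right)} = \sqrt{2} \sqrt{G}$ ($I{\left(Y,G \right)} = \sqrt{2 G} = \sqrt{2} \sqrt{G}$)
$\left(-337\right) 170 + R{\left(4 - -10,I{\left(6,v \right)} \right)} = \left(-337\right) 170 + 14 = -57290 + 14 = -57276$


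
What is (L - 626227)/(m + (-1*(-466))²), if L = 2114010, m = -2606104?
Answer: -1487783/2388948 ≈ -0.62278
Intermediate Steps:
(L - 626227)/(m + (-1*(-466))²) = (2114010 - 626227)/(-2606104 + (-1*(-466))²) = 1487783/(-2606104 + 466²) = 1487783/(-2606104 + 217156) = 1487783/(-2388948) = 1487783*(-1/2388948) = -1487783/2388948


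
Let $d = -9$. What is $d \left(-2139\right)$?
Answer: $19251$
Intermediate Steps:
$d \left(-2139\right) = \left(-9\right) \left(-2139\right) = 19251$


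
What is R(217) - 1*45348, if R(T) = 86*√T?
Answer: -45348 + 86*√217 ≈ -44081.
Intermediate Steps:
R(217) - 1*45348 = 86*√217 - 1*45348 = 86*√217 - 45348 = -45348 + 86*√217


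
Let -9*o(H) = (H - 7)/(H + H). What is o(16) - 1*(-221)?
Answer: 7071/32 ≈ 220.97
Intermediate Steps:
o(H) = -(-7 + H)/(18*H) (o(H) = -(H - 7)/(9*(H + H)) = -(-7 + H)/(9*(2*H)) = -(-7 + H)*1/(2*H)/9 = -(-7 + H)/(18*H))
o(16) - 1*(-221) = (1/18)*(7 - 1*16)/16 - 1*(-221) = (1/18)*(1/16)*(7 - 16) + 221 = (1/18)*(1/16)*(-9) + 221 = -1/32 + 221 = 7071/32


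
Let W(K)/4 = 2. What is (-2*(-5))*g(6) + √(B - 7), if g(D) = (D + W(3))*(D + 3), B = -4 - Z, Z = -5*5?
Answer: 1260 + √14 ≈ 1263.7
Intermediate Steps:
Z = -25
W(K) = 8 (W(K) = 4*2 = 8)
B = 21 (B = -4 - 1*(-25) = -4 + 25 = 21)
g(D) = (3 + D)*(8 + D) (g(D) = (D + 8)*(D + 3) = (8 + D)*(3 + D) = (3 + D)*(8 + D))
(-2*(-5))*g(6) + √(B - 7) = (-2*(-5))*(24 + 6² + 11*6) + √(21 - 7) = 10*(24 + 36 + 66) + √14 = 10*126 + √14 = 1260 + √14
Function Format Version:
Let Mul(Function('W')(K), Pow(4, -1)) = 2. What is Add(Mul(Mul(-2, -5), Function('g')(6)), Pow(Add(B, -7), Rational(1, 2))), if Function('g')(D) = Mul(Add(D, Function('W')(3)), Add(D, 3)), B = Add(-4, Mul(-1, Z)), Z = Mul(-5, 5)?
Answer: Add(1260, Pow(14, Rational(1, 2))) ≈ 1263.7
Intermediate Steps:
Z = -25
Function('W')(K) = 8 (Function('W')(K) = Mul(4, 2) = 8)
B = 21 (B = Add(-4, Mul(-1, -25)) = Add(-4, 25) = 21)
Function('g')(D) = Mul(Add(3, D), Add(8, D)) (Function('g')(D) = Mul(Add(D, 8), Add(D, 3)) = Mul(Add(8, D), Add(3, D)) = Mul(Add(3, D), Add(8, D)))
Add(Mul(Mul(-2, -5), Function('g')(6)), Pow(Add(B, -7), Rational(1, 2))) = Add(Mul(Mul(-2, -5), Add(24, Pow(6, 2), Mul(11, 6))), Pow(Add(21, -7), Rational(1, 2))) = Add(Mul(10, Add(24, 36, 66)), Pow(14, Rational(1, 2))) = Add(Mul(10, 126), Pow(14, Rational(1, 2))) = Add(1260, Pow(14, Rational(1, 2)))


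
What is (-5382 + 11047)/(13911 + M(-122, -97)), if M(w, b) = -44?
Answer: 5665/13867 ≈ 0.40852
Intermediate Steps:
(-5382 + 11047)/(13911 + M(-122, -97)) = (-5382 + 11047)/(13911 - 44) = 5665/13867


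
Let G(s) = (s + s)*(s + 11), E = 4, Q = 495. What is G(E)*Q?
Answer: 59400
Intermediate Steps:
G(s) = 2*s*(11 + s) (G(s) = (2*s)*(11 + s) = 2*s*(11 + s))
G(E)*Q = (2*4*(11 + 4))*495 = (2*4*15)*495 = 120*495 = 59400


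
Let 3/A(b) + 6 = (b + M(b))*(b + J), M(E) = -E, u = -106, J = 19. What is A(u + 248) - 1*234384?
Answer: -468769/2 ≈ -2.3438e+5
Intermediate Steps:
A(b) = -½ (A(b) = 3/(-6 + (b - b)*(b + 19)) = 3/(-6 + 0*(19 + b)) = 3/(-6 + 0) = 3/(-6) = 3*(-⅙) = -½)
A(u + 248) - 1*234384 = -½ - 1*234384 = -½ - 234384 = -468769/2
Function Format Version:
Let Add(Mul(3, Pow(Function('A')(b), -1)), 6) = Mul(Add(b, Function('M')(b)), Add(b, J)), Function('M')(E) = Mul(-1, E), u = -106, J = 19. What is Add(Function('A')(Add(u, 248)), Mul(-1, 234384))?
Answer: Rational(-468769, 2) ≈ -2.3438e+5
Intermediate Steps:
Function('A')(b) = Rational(-1, 2) (Function('A')(b) = Mul(3, Pow(Add(-6, Mul(Add(b, Mul(-1, b)), Add(b, 19))), -1)) = Mul(3, Pow(Add(-6, Mul(0, Add(19, b))), -1)) = Mul(3, Pow(Add(-6, 0), -1)) = Mul(3, Pow(-6, -1)) = Mul(3, Rational(-1, 6)) = Rational(-1, 2))
Add(Function('A')(Add(u, 248)), Mul(-1, 234384)) = Add(Rational(-1, 2), Mul(-1, 234384)) = Add(Rational(-1, 2), -234384) = Rational(-468769, 2)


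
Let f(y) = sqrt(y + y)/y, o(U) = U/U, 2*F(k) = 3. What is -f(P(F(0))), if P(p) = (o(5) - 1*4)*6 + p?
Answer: 2*I*sqrt(33)/33 ≈ 0.34816*I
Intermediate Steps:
F(k) = 3/2 (F(k) = (1/2)*3 = 3/2)
o(U) = 1
P(p) = -18 + p (P(p) = (1 - 1*4)*6 + p = (1 - 4)*6 + p = -3*6 + p = -18 + p)
f(y) = sqrt(2)/sqrt(y) (f(y) = sqrt(2*y)/y = (sqrt(2)*sqrt(y))/y = sqrt(2)/sqrt(y))
-f(P(F(0))) = -sqrt(2)/sqrt(-18 + 3/2) = -sqrt(2)/sqrt(-33/2) = -sqrt(2)*(-I*sqrt(66)/33) = -(-2)*I*sqrt(33)/33 = 2*I*sqrt(33)/33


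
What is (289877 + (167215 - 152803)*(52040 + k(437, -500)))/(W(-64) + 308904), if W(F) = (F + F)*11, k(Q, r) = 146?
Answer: 39599711/16184 ≈ 2446.8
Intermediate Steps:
W(F) = 22*F (W(F) = (2*F)*11 = 22*F)
(289877 + (167215 - 152803)*(52040 + k(437, -500)))/(W(-64) + 308904) = (289877 + (167215 - 152803)*(52040 + 146))/(22*(-64) + 308904) = (289877 + 14412*52186)/(-1408 + 308904) = (289877 + 752104632)/307496 = 752394509*(1/307496) = 39599711/16184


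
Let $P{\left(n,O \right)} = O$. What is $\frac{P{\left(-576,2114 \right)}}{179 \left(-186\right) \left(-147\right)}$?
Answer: $\frac{151}{349587} \approx 0.00043194$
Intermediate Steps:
$\frac{P{\left(-576,2114 \right)}}{179 \left(-186\right) \left(-147\right)} = \frac{2114}{179 \left(-186\right) \left(-147\right)} = \frac{2114}{\left(-33294\right) \left(-147\right)} = \frac{2114}{4894218} = 2114 \cdot \frac{1}{4894218} = \frac{151}{349587}$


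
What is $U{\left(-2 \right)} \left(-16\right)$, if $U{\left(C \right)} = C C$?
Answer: $-64$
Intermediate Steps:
$U{\left(C \right)} = C^{2}$
$U{\left(-2 \right)} \left(-16\right) = \left(-2\right)^{2} \left(-16\right) = 4 \left(-16\right) = -64$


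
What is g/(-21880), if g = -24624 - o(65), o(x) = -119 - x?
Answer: 611/547 ≈ 1.1170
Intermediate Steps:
g = -24440 (g = -24624 - (-119 - 1*65) = -24624 - (-119 - 65) = -24624 - 1*(-184) = -24624 + 184 = -24440)
g/(-21880) = -24440/(-21880) = -24440*(-1/21880) = 611/547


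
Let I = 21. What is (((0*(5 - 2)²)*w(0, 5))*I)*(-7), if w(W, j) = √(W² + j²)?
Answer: 0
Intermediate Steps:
(((0*(5 - 2)²)*w(0, 5))*I)*(-7) = (((0*(5 - 2)²)*√(0² + 5²))*21)*(-7) = (((0*3²)*√(0 + 25))*21)*(-7) = (((0*9)*√25)*21)*(-7) = ((0*5)*21)*(-7) = (0*21)*(-7) = 0*(-7) = 0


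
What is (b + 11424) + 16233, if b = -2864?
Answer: 24793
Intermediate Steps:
(b + 11424) + 16233 = (-2864 + 11424) + 16233 = 8560 + 16233 = 24793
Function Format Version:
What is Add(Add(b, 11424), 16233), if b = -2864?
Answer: 24793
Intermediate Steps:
Add(Add(b, 11424), 16233) = Add(Add(-2864, 11424), 16233) = Add(8560, 16233) = 24793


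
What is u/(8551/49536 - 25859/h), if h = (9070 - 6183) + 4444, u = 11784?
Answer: -4279340934144/1218264043 ≈ -3512.7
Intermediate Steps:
h = 7331 (h = 2887 + 4444 = 7331)
u/(8551/49536 - 25859/h) = 11784/(8551/49536 - 25859/7331) = 11784/(-1218264043/363148416) = 11784*(-363148416/1218264043) = -4279340934144/1218264043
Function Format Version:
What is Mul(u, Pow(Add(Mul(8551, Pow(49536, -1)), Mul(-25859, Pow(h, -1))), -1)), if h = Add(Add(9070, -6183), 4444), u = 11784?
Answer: Rational(-4279340934144, 1218264043) ≈ -3512.7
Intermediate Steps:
h = 7331 (h = Add(2887, 4444) = 7331)
Mul(u, Pow(Add(Mul(8551, Pow(49536, -1)), Mul(-25859, Pow(h, -1))), -1)) = Mul(11784, Pow(Add(Mul(8551, Pow(49536, -1)), Mul(-25859, Pow(7331, -1))), -1)) = Mul(11784, Pow(Add(Mul(8551, Rational(1, 49536)), Mul(-25859, Rational(1, 7331))), -1)) = Mul(11784, Pow(Add(Rational(8551, 49536), Rational(-25859, 7331)), -1)) = Mul(11784, Pow(Rational(-1218264043, 363148416), -1)) = Mul(11784, Rational(-363148416, 1218264043)) = Rational(-4279340934144, 1218264043)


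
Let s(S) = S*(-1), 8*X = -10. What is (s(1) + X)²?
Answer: 81/16 ≈ 5.0625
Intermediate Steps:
X = -5/4 (X = (⅛)*(-10) = -5/4 ≈ -1.2500)
s(S) = -S
(s(1) + X)² = (-1*1 - 5/4)² = (-1 - 5/4)² = (-9/4)² = 81/16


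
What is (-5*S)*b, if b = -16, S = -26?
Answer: -2080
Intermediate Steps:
(-5*S)*b = -5*(-26)*(-16) = 130*(-16) = -2080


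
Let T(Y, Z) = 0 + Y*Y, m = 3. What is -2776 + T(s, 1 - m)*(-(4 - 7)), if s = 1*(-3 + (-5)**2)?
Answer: -1324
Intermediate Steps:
s = 22 (s = 1*(-3 + 25) = 1*22 = 22)
T(Y, Z) = Y**2 (T(Y, Z) = 0 + Y**2 = Y**2)
-2776 + T(s, 1 - m)*(-(4 - 7)) = -2776 + 22**2*(-(4 - 7)) = -2776 + 484*(-1*(-3)) = -2776 + 484*3 = -2776 + 1452 = -1324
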